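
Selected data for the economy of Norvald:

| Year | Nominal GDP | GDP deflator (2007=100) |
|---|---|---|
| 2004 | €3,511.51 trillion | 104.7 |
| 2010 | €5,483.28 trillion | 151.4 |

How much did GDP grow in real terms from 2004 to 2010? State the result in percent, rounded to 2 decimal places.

7.99%

Deflate each year: 2004 → 3511.51/1.047 = 3353.88; 2010 → 5483.28/1.514 = 3621.72.
So real GDP changed by 3621.72/3353.88 − 1 = 0.0799, i.e. 7.99%.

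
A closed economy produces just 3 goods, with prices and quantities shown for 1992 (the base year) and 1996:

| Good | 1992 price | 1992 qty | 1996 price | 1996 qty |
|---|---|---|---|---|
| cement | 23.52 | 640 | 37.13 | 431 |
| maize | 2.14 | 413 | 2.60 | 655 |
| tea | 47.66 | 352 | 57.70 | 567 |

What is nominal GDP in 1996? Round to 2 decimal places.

50421.93

Nominal GDP 1996 = Σ (p_1996 × q_1996) = 37.13·431 + 2.60·655 + 57.70·567 = 50421.93.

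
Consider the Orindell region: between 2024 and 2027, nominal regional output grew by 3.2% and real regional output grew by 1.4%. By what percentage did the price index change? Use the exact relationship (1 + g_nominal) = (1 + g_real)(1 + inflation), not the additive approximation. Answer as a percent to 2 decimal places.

(1 + g_nom) = (1 + g_real)(1 + π), so π = 1.0320 / 1.0140 − 1 = 0.01775.

1.78%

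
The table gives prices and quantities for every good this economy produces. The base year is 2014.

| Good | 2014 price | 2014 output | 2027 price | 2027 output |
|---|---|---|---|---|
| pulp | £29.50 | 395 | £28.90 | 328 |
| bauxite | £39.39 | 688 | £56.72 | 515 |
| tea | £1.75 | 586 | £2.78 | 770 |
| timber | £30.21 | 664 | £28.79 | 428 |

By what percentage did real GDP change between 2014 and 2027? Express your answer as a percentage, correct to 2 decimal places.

-26.07%

Real GDP 2014 = Nominal GDP 2014 = 29.50·395 + 39.39·688 + 1.75·586 + 30.21·664 = 59837.76.
Real GDP 2027 (at 2014 prices) = 29.50·328 + 39.39·515 + 1.75·770 + 30.21·428 = 44239.23.
Real growth = 44239.23/59837.76 − 1 = -0.2607.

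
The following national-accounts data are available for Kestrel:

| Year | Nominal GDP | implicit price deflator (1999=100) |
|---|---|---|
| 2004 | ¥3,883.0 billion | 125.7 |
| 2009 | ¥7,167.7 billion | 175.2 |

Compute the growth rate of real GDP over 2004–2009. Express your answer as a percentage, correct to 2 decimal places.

Real GDP 2004 = 3883.0 / 1.257 = 3089.10.
Real GDP 2009 = 7167.7 / 1.752 = 4091.15.
Real growth = 4091.15 / 3089.10 − 1 = 0.3244.

32.44%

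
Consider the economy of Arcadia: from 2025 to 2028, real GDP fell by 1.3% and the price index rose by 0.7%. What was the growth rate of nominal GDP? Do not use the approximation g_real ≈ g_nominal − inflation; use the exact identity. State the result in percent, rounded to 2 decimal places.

(1 + g_nom) = (1 + g_real)(1 + π) = 0.9870 × 1.0070 = 0.99391.

-0.61%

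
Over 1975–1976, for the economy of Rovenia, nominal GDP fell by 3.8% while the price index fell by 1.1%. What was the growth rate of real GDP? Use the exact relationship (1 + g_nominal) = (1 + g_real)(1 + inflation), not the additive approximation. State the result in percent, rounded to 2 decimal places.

-2.73%

(1 + g_nom) = (1 + g_real)(1 + π), so g_real = 0.9620 / 0.9890 − 1 = -0.02730.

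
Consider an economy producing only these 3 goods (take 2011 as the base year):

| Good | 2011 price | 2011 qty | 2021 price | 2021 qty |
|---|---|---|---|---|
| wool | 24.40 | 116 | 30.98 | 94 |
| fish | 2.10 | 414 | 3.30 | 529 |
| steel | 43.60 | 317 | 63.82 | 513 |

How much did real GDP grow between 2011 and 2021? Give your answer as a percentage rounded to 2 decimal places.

Real GDP 2011 = Nominal GDP 2011 = 24.40·116 + 2.10·414 + 43.60·317 = 17521.00.
Real GDP 2021 (at 2011 prices) = 24.40·94 + 2.10·529 + 43.60·513 = 25771.30.
Real growth = 25771.30/17521.00 − 1 = 0.4709.

47.09%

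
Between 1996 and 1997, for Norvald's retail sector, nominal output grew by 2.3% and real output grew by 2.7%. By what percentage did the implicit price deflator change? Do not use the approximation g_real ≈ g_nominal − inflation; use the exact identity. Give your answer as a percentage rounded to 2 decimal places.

(1 + g_nom) = (1 + g_real)(1 + π), so π = 1.0230 / 1.0270 − 1 = -0.00389.

-0.39%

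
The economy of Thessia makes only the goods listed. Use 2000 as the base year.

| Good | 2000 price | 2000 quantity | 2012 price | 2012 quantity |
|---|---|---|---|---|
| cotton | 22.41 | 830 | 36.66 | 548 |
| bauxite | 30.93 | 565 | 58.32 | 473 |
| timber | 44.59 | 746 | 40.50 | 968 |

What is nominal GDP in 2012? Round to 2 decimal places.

86879.04

Nominal GDP 2012 = Σ (p_2012 × q_2012) = 36.66·548 + 58.32·473 + 40.50·968 = 86879.04.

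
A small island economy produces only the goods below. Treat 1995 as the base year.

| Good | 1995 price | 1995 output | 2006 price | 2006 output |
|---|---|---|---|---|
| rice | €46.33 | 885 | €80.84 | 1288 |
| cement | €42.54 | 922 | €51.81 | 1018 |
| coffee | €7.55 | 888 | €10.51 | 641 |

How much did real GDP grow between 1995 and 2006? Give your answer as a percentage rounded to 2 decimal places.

Real GDP 1995 = Nominal GDP 1995 = 46.33·885 + 42.54·922 + 7.55·888 = 86928.33.
Real GDP 2006 (at 1995 prices) = 46.33·1288 + 42.54·1018 + 7.55·641 = 107818.31.
Real growth = 107818.31/86928.33 − 1 = 0.2403.

24.03%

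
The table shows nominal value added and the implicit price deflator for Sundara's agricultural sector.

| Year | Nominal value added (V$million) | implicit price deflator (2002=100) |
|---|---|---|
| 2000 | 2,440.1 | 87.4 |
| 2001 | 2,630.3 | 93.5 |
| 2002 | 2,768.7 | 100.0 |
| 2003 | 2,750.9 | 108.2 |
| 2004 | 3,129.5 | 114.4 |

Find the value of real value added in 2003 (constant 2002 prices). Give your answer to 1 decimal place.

Real value added 2003 = 2750.9 / 1.082 = 2542.42.

V$2,542.4 million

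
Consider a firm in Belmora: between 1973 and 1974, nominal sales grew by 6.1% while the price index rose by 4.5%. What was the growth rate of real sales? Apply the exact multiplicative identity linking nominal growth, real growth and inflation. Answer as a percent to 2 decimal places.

(1 + g_nom) = (1 + g_real)(1 + π), so g_real = 1.0610 / 1.0450 − 1 = 0.01531.

1.53%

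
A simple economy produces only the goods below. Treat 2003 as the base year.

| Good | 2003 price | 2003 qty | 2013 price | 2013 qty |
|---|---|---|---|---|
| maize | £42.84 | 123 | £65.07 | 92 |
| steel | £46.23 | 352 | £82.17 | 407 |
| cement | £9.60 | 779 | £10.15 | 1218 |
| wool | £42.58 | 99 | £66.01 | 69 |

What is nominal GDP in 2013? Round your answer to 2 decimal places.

Nominal GDP 2013 = Σ (p_2013 × q_2013) = 65.07·92 + 82.17·407 + 10.15·1218 + 66.01·69 = 56347.02.

£56347.02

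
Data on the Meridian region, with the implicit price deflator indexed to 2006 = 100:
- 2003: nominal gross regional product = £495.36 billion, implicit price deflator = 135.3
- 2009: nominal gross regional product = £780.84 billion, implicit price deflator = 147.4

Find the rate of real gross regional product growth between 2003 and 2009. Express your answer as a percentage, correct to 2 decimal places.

Deflate each year: 2003 → 495.36/1.353 = 366.12; 2009 → 780.84/1.474 = 529.74.
So real gross regional product changed by 529.74/366.12 − 1 = 0.4469, i.e. 44.69%.

44.69%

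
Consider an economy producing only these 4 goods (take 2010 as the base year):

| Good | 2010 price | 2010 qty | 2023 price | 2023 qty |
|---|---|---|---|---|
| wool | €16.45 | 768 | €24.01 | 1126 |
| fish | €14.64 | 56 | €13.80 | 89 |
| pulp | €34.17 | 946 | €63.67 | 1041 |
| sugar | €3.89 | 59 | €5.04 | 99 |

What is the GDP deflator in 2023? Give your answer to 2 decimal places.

170.38

Nominal GDP 2023 = 24.01·1126 + 13.80·89 + 63.67·1041 + 5.04·99 = 95042.89.
Real GDP 2023 (at 2010 prices) = 16.45·1126 + 14.64·89 + 34.17·1041 + 3.89·99 = 55781.74.
Deflator = Nominal/Real × 100 = 95042.89/55781.74 × 100 = 170.384.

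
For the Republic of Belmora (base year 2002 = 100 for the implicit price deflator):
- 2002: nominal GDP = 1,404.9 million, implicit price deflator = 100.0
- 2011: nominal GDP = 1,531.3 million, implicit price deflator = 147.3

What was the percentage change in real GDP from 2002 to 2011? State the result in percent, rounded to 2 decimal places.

Real GDP 2002 = 1404.9 / 1.000 = 1404.90.
Real GDP 2011 = 1531.3 / 1.473 = 1039.58.
Real growth = 1039.58 / 1404.90 − 1 = -0.2600.

-26.00%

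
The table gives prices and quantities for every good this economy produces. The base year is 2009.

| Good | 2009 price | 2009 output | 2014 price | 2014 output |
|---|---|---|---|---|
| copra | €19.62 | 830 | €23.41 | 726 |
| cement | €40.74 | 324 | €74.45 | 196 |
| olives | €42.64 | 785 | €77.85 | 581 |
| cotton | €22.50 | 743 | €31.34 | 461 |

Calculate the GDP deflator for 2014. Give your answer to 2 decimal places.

Nominal GDP 2014 = 23.41·726 + 74.45·196 + 77.85·581 + 31.34·461 = 91266.45.
Real GDP 2014 (at 2009 prices) = 19.62·726 + 40.74·196 + 42.64·581 + 22.50·461 = 57375.50.
Deflator = Nominal/Real × 100 = 91266.45/57375.50 × 100 = 159.069.

159.07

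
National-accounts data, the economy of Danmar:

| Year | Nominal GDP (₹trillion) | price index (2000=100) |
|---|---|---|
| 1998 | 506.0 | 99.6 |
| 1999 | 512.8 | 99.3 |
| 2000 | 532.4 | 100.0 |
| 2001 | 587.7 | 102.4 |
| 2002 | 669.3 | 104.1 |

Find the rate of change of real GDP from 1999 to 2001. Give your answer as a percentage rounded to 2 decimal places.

Real GDP 1999 = 512.8/0.993 = 516.41.
Real GDP 2001 = 587.7/1.024 = 573.93.
Change = 573.93/516.41 − 1 = 0.1114.

11.14%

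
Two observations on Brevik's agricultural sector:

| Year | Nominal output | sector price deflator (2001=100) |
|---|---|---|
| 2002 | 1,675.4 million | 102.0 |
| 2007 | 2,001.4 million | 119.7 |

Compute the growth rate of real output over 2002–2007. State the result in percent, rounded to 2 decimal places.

Real output 2002 = 1675.4 / 1.020 = 1642.55.
Real output 2007 = 2001.4 / 1.197 = 1672.01.
Real growth = 1672.01 / 1642.55 − 1 = 0.0179.

1.79%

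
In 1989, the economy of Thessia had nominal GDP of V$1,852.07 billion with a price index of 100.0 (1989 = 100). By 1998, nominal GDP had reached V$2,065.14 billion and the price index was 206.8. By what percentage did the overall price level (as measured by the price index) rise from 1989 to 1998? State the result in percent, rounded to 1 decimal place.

106.8%

Price-level change = 206.8 / 100.0 − 1 = 1.0680.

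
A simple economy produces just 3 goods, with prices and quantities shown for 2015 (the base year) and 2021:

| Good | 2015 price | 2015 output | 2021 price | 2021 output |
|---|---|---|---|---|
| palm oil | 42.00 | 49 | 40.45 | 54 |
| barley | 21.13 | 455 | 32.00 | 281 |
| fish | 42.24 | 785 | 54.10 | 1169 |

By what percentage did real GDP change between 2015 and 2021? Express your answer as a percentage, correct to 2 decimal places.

Real GDP 2015 = Nominal GDP 2015 = 42.00·49 + 21.13·455 + 42.24·785 = 44830.55.
Real GDP 2021 (at 2015 prices) = 42.00·54 + 21.13·281 + 42.24·1169 = 57584.09.
Real growth = 57584.09/44830.55 − 1 = 0.2845.

28.45%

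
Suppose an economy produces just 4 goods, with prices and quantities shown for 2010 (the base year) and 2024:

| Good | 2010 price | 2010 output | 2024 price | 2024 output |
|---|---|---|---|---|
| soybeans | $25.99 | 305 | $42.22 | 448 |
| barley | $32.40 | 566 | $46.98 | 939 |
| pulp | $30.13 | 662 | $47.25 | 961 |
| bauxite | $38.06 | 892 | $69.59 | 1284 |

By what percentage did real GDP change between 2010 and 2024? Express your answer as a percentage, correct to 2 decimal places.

Real GDP 2010 = Nominal GDP 2010 = 25.99·305 + 32.40·566 + 30.13·662 + 38.06·892 = 80160.93.
Real GDP 2024 (at 2010 prices) = 25.99·448 + 32.40·939 + 30.13·961 + 38.06·1284 = 119891.09.
Real growth = 119891.09/80160.93 − 1 = 0.4956.

49.56%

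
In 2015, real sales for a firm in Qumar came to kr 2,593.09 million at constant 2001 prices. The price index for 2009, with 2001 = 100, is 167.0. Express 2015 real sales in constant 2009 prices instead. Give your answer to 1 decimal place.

kr 4,330.5 million

Real sales in 2009 prices = Real sales in 2001 prices × (P_2009/P_2001) = 2593.09 × 1.670 = 4330.46.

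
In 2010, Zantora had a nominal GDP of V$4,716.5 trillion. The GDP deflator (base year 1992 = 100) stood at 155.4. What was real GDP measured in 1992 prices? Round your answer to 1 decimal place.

Real GDP = Nominal / (GDP deflator/100) = 4716.5 / 1.554 = 3035.07.

V$3,035.1 trillion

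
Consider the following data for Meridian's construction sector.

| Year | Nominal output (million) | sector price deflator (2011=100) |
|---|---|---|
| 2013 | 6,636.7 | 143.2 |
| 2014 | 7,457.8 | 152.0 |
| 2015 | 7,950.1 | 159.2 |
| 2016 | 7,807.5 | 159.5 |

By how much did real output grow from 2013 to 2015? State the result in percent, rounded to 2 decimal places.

Real output 2013 = 6636.7/1.432 = 4634.57.
Real output 2015 = 7950.1/1.592 = 4993.78.
Change = 4993.78/4634.57 − 1 = 0.0775.

7.75%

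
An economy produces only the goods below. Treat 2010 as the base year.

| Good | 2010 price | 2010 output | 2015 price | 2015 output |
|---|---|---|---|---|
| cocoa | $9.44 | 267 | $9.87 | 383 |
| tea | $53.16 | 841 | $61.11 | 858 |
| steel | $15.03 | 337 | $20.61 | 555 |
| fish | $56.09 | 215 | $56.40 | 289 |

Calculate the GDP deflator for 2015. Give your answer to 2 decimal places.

Nominal GDP 2015 = 9.87·383 + 61.11·858 + 20.61·555 + 56.40·289 = 83950.74.
Real GDP 2015 (at 2010 prices) = 9.44·383 + 53.16·858 + 15.03·555 + 56.09·289 = 73778.46.
Deflator = Nominal/Real × 100 = 83950.74/73778.46 × 100 = 113.788.

113.79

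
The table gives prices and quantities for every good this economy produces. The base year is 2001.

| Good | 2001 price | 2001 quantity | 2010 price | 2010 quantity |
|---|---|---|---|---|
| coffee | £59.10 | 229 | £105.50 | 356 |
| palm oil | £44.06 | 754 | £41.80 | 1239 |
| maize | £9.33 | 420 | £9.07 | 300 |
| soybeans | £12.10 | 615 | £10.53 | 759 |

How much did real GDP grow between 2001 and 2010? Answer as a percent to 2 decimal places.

50.76%

Real GDP 2001 = Nominal GDP 2001 = 59.10·229 + 44.06·754 + 9.33·420 + 12.10·615 = 58115.24.
Real GDP 2010 (at 2001 prices) = 59.10·356 + 44.06·1239 + 9.33·300 + 12.10·759 = 87612.84.
Real growth = 87612.84/58115.24 − 1 = 0.5076.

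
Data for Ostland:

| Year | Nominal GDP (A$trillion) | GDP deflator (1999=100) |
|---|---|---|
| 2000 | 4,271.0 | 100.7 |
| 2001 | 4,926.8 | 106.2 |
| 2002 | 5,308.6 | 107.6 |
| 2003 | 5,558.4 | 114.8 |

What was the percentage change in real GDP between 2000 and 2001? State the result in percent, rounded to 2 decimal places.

Real GDP 2000 = 4271.0/1.007 = 4241.31.
Real GDP 2001 = 4926.8/1.062 = 4639.17.
Change = 4639.17/4241.31 − 1 = 0.0938.

9.38%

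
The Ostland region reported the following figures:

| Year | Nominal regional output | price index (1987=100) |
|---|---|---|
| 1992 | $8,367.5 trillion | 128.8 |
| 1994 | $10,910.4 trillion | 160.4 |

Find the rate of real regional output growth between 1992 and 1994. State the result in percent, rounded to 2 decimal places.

Deflate each year: 1992 → 8367.5/1.288 = 6496.51; 1994 → 10910.4/1.604 = 6802.00.
So real regional output changed by 6802.00/6496.51 − 1 = 0.0470, i.e. 4.70%.

4.70%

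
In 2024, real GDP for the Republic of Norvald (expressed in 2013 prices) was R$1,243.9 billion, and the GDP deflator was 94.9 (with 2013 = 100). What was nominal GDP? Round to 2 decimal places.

R$1,180.46 billion

Nominal GDP = Real × (GDP deflator/100) = 1243.9 × 0.949 = 1180.46.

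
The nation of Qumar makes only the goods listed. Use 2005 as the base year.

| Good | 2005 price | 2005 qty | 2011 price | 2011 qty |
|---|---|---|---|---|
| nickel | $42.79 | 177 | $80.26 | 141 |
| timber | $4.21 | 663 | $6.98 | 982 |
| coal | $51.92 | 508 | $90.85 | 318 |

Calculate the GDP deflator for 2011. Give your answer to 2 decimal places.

176.40

Nominal GDP 2011 = 80.26·141 + 6.98·982 + 90.85·318 = 47061.32.
Real GDP 2011 (at 2005 prices) = 42.79·141 + 4.21·982 + 51.92·318 = 26678.17.
Deflator = Nominal/Real × 100 = 47061.32/26678.17 × 100 = 176.404.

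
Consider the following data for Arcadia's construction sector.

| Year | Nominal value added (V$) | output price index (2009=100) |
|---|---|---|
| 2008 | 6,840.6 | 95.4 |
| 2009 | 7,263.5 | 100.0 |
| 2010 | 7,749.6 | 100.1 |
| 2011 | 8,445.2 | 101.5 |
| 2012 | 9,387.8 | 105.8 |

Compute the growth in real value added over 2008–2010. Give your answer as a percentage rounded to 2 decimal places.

Real value added 2008 = 6840.6/0.954 = 7170.44.
Real value added 2010 = 7749.6/1.001 = 7741.86.
Change = 7741.86/7170.44 − 1 = 0.0797.

7.97%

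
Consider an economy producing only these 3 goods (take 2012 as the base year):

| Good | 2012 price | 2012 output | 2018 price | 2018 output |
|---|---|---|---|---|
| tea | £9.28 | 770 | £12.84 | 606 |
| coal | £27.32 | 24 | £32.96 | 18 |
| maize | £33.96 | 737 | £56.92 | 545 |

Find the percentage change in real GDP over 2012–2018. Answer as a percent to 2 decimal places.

-25.00%

Real GDP 2012 = Nominal GDP 2012 = 9.28·770 + 27.32·24 + 33.96·737 = 32829.80.
Real GDP 2018 (at 2012 prices) = 9.28·606 + 27.32·18 + 33.96·545 = 24623.64.
Real growth = 24623.64/32829.80 − 1 = -0.2500.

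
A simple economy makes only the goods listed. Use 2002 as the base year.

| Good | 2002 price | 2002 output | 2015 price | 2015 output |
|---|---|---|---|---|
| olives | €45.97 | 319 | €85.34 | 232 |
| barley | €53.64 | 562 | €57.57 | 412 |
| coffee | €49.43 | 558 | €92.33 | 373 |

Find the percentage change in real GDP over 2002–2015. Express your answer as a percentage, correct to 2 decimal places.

-29.27%

Real GDP 2002 = Nominal GDP 2002 = 45.97·319 + 53.64·562 + 49.43·558 = 72392.05.
Real GDP 2015 (at 2002 prices) = 45.97·232 + 53.64·412 + 49.43·373 = 51202.11.
Real growth = 51202.11/72392.05 − 1 = -0.2927.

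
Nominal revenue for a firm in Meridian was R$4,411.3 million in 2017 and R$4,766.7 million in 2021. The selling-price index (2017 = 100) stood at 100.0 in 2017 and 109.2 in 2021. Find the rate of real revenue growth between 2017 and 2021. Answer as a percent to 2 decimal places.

-1.05%

Deflate each year: 2017 → 4411.3/1.000 = 4411.30; 2021 → 4766.7/1.092 = 4365.11.
So real revenue changed by 4365.11/4411.30 − 1 = -0.0105, i.e. -1.05%.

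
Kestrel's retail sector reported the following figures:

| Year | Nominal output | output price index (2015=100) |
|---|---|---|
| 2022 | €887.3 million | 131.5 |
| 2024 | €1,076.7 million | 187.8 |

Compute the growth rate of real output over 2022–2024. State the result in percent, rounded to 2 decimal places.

Real output 2022 = 887.3 / 1.315 = 674.75.
Real output 2024 = 1076.7 / 1.878 = 573.32.
Real growth = 573.32 / 674.75 − 1 = -0.1503.

-15.03%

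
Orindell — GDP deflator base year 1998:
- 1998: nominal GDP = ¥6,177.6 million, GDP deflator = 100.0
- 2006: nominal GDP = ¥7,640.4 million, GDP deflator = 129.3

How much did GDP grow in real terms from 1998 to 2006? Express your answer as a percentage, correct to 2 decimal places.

Real GDP 1998 = 6177.6 / 1.000 = 6177.60.
Real GDP 2006 = 7640.4 / 1.293 = 5909.05.
Real growth = 5909.05 / 6177.60 − 1 = -0.0435.

-4.35%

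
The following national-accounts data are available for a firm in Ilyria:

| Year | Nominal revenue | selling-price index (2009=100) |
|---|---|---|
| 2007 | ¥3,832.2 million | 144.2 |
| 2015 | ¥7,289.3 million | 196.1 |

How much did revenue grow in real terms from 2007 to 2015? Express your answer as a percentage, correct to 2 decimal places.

39.87%

Real revenue 2007 = 3832.2 / 1.442 = 2657.56.
Real revenue 2015 = 7289.3 / 1.961 = 3717.13.
Real growth = 3717.13 / 2657.56 − 1 = 0.3987.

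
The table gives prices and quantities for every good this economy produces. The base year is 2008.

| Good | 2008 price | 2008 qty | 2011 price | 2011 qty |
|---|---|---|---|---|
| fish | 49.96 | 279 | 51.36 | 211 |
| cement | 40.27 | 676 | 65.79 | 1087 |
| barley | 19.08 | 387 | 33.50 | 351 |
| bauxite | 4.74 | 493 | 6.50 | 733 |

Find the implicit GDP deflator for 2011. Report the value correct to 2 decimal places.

153.32

Nominal GDP 2011 = 51.36·211 + 65.79·1087 + 33.50·351 + 6.50·733 = 98873.69.
Real GDP 2011 (at 2008 prices) = 49.96·211 + 40.27·1087 + 19.08·351 + 4.74·733 = 64486.55.
Deflator = Nominal/Real × 100 = 98873.69/64486.55 × 100 = 153.325.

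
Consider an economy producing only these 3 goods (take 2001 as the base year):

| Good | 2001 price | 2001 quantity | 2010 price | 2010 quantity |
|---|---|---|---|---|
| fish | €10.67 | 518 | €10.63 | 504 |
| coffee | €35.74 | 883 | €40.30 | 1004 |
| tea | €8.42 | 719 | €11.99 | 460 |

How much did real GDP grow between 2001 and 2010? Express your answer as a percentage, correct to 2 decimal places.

4.62%

Real GDP 2001 = Nominal GDP 2001 = 10.67·518 + 35.74·883 + 8.42·719 = 43139.46.
Real GDP 2010 (at 2001 prices) = 10.67·504 + 35.74·1004 + 8.42·460 = 45133.84.
Real growth = 45133.84/43139.46 − 1 = 0.0462.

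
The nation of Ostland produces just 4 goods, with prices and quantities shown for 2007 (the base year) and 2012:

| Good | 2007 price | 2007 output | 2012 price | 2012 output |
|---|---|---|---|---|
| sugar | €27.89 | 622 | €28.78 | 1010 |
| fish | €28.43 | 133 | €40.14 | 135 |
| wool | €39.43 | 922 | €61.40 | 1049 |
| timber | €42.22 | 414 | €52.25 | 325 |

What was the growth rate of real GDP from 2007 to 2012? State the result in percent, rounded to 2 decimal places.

Real GDP 2007 = Nominal GDP 2007 = 27.89·622 + 28.43·133 + 39.43·922 + 42.22·414 = 74962.31.
Real GDP 2012 (at 2007 prices) = 27.89·1010 + 28.43·135 + 39.43·1049 + 42.22·325 = 87090.52.
Real growth = 87090.52/74962.31 − 1 = 0.1618.

16.18%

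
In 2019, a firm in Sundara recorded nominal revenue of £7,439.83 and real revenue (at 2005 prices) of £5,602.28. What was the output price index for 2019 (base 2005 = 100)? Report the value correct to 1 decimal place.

132.8

output price index = (Nominal / Real) × 100 = 7439.83 / 5602.28 × 100 = 132.80.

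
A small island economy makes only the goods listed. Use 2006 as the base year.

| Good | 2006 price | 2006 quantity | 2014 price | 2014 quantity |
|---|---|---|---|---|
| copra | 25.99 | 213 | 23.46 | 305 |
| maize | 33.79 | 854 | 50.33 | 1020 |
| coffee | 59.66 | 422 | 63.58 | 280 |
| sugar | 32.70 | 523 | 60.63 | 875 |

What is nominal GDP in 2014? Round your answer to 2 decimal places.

Nominal GDP 2014 = Σ (p_2014 × q_2014) = 23.46·305 + 50.33·1020 + 63.58·280 + 60.63·875 = 129345.55.

129345.55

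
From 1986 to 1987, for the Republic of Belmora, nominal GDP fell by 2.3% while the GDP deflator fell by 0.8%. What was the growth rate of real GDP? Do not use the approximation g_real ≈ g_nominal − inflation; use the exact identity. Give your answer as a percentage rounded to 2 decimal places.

(1 + g_nom) = (1 + g_real)(1 + π), so g_real = 0.9770 / 0.9920 − 1 = -0.01512.

-1.51%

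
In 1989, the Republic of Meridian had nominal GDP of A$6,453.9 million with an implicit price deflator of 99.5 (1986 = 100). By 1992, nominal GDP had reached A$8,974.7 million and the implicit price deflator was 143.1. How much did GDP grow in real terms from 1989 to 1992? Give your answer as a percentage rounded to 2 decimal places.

-3.31%

Deflate each year: 1989 → 6453.9/0.995 = 6486.33; 1992 → 8974.7/1.431 = 6271.63.
So real GDP changed by 6271.63/6486.33 − 1 = -0.0331, i.e. -3.31%.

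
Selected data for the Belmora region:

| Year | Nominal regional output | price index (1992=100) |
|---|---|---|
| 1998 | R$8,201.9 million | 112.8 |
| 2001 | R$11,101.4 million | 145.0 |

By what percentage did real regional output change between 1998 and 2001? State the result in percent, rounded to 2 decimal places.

Real regional output 1998 = 8201.9 / 1.128 = 7271.19.
Real regional output 2001 = 11101.4 / 1.450 = 7656.14.
Real growth = 7656.14 / 7271.19 − 1 = 0.0529.

5.29%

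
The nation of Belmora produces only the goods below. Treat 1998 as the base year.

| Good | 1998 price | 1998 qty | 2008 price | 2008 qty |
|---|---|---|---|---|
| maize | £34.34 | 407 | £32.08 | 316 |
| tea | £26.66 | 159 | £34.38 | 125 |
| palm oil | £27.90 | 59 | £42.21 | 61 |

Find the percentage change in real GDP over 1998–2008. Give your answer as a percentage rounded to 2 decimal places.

Real GDP 1998 = Nominal GDP 1998 = 34.34·407 + 26.66·159 + 27.90·59 = 19861.42.
Real GDP 2008 (at 1998 prices) = 34.34·316 + 26.66·125 + 27.90·61 = 15885.84.
Real growth = 15885.84/19861.42 − 1 = -0.2002.

-20.02%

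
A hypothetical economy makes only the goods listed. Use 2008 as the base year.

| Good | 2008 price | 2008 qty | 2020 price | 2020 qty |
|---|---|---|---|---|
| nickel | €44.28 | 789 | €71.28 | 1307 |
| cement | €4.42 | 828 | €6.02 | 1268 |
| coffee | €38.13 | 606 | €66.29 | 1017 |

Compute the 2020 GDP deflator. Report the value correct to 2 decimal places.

Nominal GDP 2020 = 71.28·1307 + 6.02·1268 + 66.29·1017 = 168213.25.
Real GDP 2020 (at 2008 prices) = 44.28·1307 + 4.42·1268 + 38.13·1017 = 102256.73.
Deflator = Nominal/Real × 100 = 168213.25/102256.73 × 100 = 164.501.

164.50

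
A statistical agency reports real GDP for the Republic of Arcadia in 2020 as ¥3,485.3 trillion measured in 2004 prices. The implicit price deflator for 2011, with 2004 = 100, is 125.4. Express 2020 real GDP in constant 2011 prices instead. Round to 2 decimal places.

¥4,370.57 trillion

Real GDP in 2011 prices = Real GDP in 2004 prices × (P_2011/P_2004) = 3485.3 × 1.254 = 4370.57.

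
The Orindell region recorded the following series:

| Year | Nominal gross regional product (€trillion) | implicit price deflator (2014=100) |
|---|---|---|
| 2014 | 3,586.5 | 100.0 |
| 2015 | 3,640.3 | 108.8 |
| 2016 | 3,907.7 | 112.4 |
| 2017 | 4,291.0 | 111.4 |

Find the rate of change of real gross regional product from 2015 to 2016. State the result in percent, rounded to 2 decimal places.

Real gross regional product 2015 = 3640.3/1.088 = 3345.86.
Real gross regional product 2016 = 3907.7/1.124 = 3476.60.
Change = 3476.60/3345.86 − 1 = 0.0391.

3.91%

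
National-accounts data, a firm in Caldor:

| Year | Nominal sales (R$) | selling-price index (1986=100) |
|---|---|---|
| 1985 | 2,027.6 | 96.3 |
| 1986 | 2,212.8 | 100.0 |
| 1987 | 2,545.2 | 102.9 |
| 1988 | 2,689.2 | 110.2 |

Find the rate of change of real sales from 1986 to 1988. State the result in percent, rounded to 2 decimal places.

Real sales 1986 = 2212.8/1.000 = 2212.80.
Real sales 1988 = 2689.2/1.102 = 2440.29.
Change = 2440.29/2212.80 − 1 = 0.1028.

10.28%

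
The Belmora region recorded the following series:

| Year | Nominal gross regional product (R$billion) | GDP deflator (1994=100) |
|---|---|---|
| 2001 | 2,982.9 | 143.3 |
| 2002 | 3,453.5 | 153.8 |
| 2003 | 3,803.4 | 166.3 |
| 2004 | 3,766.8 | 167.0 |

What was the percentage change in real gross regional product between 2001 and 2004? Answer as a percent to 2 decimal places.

Real gross regional product 2001 = 2982.9/1.433 = 2081.58.
Real gross regional product 2004 = 3766.8/1.670 = 2255.57.
Change = 2255.57/2081.58 − 1 = 0.0836.

8.36%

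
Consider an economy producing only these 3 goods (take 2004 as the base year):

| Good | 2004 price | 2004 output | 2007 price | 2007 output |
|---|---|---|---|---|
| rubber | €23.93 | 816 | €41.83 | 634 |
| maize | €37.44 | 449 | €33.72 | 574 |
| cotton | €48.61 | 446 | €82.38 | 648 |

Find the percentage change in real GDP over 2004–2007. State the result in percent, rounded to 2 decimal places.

Real GDP 2004 = Nominal GDP 2004 = 23.93·816 + 37.44·449 + 48.61·446 = 58017.50.
Real GDP 2007 (at 2004 prices) = 23.93·634 + 37.44·574 + 48.61·648 = 68161.46.
Real growth = 68161.46/58017.50 − 1 = 0.1748.

17.48%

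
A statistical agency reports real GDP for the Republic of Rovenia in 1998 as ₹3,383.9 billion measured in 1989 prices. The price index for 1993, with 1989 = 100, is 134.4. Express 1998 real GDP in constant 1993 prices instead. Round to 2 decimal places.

Real GDP in 1993 prices = Real GDP in 1989 prices × (P_1993/P_1989) = 3383.9 × 1.344 = 4547.96.

₹4,547.96 billion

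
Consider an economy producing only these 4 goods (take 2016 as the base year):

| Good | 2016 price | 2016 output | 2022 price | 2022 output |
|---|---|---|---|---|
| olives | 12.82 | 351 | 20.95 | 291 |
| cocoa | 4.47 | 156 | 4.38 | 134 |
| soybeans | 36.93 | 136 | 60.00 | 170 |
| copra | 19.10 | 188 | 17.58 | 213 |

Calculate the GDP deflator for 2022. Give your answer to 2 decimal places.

Nominal GDP 2022 = 20.95·291 + 4.38·134 + 60.00·170 + 17.58·213 = 20627.91.
Real GDP 2022 (at 2016 prices) = 12.82·291 + 4.47·134 + 36.93·170 + 19.10·213 = 14676.00.
Deflator = Nominal/Real × 100 = 20627.91/14676.00 × 100 = 140.555.

140.56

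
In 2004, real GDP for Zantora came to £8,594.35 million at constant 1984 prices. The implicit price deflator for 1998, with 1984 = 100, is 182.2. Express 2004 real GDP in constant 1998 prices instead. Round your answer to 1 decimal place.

Real GDP in 1998 prices = Real GDP in 1984 prices × (P_1998/P_1984) = 8594.35 × 1.822 = 15658.91.

£15,658.9 million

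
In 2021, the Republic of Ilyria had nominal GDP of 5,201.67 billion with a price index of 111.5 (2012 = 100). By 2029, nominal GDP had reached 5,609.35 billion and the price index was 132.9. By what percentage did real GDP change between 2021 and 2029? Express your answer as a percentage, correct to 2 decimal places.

-9.53%

Deflate each year: 2021 → 5201.67/1.115 = 4665.17; 2029 → 5609.35/1.329 = 4220.73.
So real GDP changed by 4220.73/4665.17 − 1 = -0.0953, i.e. -9.53%.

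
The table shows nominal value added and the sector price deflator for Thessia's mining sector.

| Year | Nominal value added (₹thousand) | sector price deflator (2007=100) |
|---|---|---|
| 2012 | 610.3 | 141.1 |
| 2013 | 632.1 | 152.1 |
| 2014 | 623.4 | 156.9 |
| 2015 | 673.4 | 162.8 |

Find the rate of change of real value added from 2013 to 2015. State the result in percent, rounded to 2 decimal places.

Real value added 2013 = 632.1/1.521 = 415.58.
Real value added 2015 = 673.4/1.628 = 413.64.
Change = 413.64/415.58 − 1 = -0.0047.

-0.47%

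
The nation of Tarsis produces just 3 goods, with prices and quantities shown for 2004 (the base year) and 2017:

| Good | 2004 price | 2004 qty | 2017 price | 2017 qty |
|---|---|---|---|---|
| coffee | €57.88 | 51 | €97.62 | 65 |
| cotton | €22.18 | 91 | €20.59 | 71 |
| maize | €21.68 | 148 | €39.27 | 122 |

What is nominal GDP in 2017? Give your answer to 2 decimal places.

€12598.13

Nominal GDP 2017 = Σ (p_2017 × q_2017) = 97.62·65 + 20.59·71 + 39.27·122 = 12598.13.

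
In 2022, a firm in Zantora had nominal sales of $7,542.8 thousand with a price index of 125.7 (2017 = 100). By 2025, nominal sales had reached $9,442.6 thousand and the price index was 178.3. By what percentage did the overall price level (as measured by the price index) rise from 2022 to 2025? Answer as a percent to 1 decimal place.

Price-level change = 178.3 / 125.7 − 1 = 0.4185.

41.8%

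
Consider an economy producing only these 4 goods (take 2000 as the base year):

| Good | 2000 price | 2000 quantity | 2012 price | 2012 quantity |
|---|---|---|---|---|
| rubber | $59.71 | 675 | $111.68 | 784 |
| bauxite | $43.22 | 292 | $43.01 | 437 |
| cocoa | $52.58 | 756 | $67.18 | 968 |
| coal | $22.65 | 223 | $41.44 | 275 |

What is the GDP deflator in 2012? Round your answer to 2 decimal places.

148.81

Nominal GDP 2012 = 111.68·784 + 43.01·437 + 67.18·968 + 41.44·275 = 182778.73.
Real GDP 2012 (at 2000 prices) = 59.71·784 + 43.22·437 + 52.58·968 + 22.65·275 = 122825.97.
Deflator = Nominal/Real × 100 = 182778.73/122825.97 × 100 = 148.811.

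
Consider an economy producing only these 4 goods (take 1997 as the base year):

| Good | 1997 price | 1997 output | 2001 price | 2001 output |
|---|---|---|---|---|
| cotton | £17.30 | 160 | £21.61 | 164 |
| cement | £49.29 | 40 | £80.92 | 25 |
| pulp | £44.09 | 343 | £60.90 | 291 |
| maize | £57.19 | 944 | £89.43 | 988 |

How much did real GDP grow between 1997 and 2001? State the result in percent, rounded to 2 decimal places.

Real GDP 1997 = Nominal GDP 1997 = 17.30·160 + 49.29·40 + 44.09·343 + 57.19·944 = 73849.83.
Real GDP 2001 (at 1997 prices) = 17.30·164 + 49.29·25 + 44.09·291 + 57.19·988 = 73403.36.
Real growth = 73403.36/73849.83 − 1 = -0.0060.

-0.60%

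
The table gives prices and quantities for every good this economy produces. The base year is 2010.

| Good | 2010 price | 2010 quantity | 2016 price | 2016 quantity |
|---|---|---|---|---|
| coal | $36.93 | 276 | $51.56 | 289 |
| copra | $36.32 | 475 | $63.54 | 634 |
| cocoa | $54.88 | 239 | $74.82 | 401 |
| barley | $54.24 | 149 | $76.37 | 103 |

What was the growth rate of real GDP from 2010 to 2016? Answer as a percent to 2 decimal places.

26.01%

Real GDP 2010 = Nominal GDP 2010 = 36.93·276 + 36.32·475 + 54.88·239 + 54.24·149 = 48642.76.
Real GDP 2016 (at 2010 prices) = 36.93·289 + 36.32·634 + 54.88·401 + 54.24·103 = 61293.25.
Real growth = 61293.25/48642.76 − 1 = 0.2601.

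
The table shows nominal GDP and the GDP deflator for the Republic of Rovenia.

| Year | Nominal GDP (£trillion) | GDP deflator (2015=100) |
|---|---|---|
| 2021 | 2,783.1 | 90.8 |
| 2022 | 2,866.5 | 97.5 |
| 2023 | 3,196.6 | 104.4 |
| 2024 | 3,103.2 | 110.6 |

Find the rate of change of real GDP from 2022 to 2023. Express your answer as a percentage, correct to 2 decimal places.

4.15%

Real GDP 2022 = 2866.5/0.975 = 2940.00.
Real GDP 2023 = 3196.6/1.044 = 3061.88.
Change = 3061.88/2940.00 − 1 = 0.0415.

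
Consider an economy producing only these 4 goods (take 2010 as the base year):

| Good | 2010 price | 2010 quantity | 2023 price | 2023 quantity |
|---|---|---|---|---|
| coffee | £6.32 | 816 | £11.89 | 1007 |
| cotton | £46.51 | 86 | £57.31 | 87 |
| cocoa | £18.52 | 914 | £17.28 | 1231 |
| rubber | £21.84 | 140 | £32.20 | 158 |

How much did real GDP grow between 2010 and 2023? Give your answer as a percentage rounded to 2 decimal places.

25.80%

Real GDP 2010 = Nominal GDP 2010 = 6.32·816 + 46.51·86 + 18.52·914 + 21.84·140 = 29141.86.
Real GDP 2023 (at 2010 prices) = 6.32·1007 + 46.51·87 + 18.52·1231 + 21.84·158 = 36659.45.
Real growth = 36659.45/29141.86 − 1 = 0.2580.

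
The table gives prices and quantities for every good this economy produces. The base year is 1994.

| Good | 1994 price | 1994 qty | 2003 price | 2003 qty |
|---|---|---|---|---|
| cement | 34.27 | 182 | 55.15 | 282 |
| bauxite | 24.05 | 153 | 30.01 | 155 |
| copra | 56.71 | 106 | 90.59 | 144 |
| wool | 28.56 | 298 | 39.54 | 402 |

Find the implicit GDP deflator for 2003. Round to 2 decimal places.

Nominal GDP 2003 = 55.15·282 + 30.01·155 + 90.59·144 + 39.54·402 = 49143.89.
Real GDP 2003 (at 1994 prices) = 34.27·282 + 24.05·155 + 56.71·144 + 28.56·402 = 33039.25.
Deflator = Nominal/Real × 100 = 49143.89/33039.25 × 100 = 148.744.

148.74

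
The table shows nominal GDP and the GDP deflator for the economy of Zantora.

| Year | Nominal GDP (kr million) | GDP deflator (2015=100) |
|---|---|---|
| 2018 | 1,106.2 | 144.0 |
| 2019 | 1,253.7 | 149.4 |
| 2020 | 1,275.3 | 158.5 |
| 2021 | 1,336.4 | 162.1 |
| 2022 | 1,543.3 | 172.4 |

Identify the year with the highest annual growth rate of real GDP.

2019

2019: real = 1253.7/1.494 = 839.16; growth vs 2018 (768.19) = 9.24%.
2020: real = 1275.3/1.585 = 804.61; growth vs 2019 (839.16) = -4.12%.
2021: real = 1336.4/1.621 = 824.43; growth vs 2020 (804.61) = 2.46%.
2022: real = 1543.3/1.724 = 895.19; growth vs 2021 (824.43) = 8.58%.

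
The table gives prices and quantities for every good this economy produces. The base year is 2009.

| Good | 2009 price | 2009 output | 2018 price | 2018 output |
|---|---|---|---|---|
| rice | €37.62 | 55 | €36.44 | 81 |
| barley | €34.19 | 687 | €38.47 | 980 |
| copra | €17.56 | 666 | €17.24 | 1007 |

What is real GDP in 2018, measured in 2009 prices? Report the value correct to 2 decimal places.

€54236.34

Real GDP 2018 = Σ (p_2009 × q_2018) = 37.62·81 + 34.19·980 + 17.56·1007 = 54236.34.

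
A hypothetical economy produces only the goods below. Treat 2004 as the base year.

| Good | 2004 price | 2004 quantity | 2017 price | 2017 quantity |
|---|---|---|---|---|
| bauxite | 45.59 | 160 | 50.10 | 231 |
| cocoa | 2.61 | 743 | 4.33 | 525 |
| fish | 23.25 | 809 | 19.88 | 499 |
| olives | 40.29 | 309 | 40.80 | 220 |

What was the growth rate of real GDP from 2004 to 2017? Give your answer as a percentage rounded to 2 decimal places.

Real GDP 2004 = Nominal GDP 2004 = 45.59·160 + 2.61·743 + 23.25·809 + 40.29·309 = 40492.49.
Real GDP 2017 (at 2004 prices) = 45.59·231 + 2.61·525 + 23.25·499 + 40.29·220 = 32367.09.
Real growth = 32367.09/40492.49 − 1 = -0.2007.

-20.07%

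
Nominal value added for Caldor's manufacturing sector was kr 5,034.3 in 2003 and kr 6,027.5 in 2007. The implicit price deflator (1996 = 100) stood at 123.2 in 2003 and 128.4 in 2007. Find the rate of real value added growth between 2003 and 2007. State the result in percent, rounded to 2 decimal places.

14.88%

Real value added 2003 = 5034.3 / 1.232 = 4086.28.
Real value added 2007 = 6027.5 / 1.284 = 4694.31.
Real growth = 4694.31 / 4086.28 − 1 = 0.1488.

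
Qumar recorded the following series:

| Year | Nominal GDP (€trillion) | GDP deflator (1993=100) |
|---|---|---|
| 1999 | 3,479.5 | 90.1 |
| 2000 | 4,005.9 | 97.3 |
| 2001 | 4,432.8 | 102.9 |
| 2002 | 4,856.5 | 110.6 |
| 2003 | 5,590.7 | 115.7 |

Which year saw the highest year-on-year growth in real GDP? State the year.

2003

2000: real = 4005.9/0.973 = 4117.06; growth vs 1999 (3861.82) = 6.61%.
2001: real = 4432.8/1.029 = 4307.87; growth vs 2000 (4117.06) = 4.63%.
2002: real = 4856.5/1.106 = 4391.05; growth vs 2001 (4307.87) = 1.93%.
2003: real = 5590.7/1.157 = 4832.07; growth vs 2002 (4391.05) = 10.04%.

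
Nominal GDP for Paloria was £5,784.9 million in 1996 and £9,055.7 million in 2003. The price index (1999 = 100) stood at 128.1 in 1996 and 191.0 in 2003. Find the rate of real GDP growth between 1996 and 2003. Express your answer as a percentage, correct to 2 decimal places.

4.99%

Deflate each year: 1996 → 5784.9/1.281 = 4515.93; 2003 → 9055.7/1.910 = 4741.20.
So real GDP changed by 4741.20/4515.93 − 1 = 0.0499, i.e. 4.99%.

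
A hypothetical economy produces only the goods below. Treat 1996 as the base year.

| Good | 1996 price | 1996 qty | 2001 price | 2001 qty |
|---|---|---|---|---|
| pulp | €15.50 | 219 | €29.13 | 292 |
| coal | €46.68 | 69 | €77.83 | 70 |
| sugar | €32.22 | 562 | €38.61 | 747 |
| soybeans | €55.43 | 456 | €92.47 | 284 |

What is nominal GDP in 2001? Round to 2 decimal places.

Nominal GDP 2001 = Σ (p_2001 × q_2001) = 29.13·292 + 77.83·70 + 38.61·747 + 92.47·284 = 69057.21.

€69057.21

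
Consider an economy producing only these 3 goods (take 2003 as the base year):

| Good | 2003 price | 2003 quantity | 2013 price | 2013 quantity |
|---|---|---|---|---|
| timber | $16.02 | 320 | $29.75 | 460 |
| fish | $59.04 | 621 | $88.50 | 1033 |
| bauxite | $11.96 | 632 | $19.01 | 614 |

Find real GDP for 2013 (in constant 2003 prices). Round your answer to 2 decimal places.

Real GDP 2013 = Σ (p_2003 × q_2013) = 16.02·460 + 59.04·1033 + 11.96·614 = 75700.96.

$75700.96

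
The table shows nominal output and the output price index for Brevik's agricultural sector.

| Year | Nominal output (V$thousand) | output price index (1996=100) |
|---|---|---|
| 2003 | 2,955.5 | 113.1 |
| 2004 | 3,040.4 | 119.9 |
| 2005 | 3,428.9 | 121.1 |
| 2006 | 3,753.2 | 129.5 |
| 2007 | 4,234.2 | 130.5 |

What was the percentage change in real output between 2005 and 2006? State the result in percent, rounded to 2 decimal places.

Real output 2005 = 3428.9/1.211 = 2831.46.
Real output 2006 = 3753.2/1.295 = 2898.22.
Change = 2898.22/2831.46 − 1 = 0.0236.

2.36%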